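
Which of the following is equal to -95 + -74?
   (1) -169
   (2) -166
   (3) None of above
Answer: 1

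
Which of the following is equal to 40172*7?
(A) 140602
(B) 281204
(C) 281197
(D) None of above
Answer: B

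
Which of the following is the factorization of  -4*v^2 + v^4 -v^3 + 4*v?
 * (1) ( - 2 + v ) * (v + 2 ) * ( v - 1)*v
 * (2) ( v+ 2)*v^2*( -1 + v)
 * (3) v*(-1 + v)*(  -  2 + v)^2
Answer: 1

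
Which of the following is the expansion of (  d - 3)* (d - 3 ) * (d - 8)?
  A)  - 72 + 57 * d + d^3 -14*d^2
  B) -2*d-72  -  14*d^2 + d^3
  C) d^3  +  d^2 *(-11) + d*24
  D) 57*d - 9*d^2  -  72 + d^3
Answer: A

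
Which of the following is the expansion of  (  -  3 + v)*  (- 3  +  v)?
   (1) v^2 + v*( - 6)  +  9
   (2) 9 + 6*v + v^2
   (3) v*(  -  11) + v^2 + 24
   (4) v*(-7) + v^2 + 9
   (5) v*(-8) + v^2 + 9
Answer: 1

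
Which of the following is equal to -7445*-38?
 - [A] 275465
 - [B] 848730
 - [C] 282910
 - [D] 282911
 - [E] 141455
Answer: C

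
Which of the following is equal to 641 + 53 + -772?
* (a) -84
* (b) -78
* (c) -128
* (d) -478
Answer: b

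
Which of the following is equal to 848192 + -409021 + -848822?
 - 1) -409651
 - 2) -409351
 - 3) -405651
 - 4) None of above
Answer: 1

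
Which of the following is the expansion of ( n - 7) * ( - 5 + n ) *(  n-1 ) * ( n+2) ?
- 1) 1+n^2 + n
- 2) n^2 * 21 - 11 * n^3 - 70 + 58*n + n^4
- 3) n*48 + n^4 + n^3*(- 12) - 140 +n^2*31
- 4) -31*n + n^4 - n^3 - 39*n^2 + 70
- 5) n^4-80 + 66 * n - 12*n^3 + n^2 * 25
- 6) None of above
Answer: 6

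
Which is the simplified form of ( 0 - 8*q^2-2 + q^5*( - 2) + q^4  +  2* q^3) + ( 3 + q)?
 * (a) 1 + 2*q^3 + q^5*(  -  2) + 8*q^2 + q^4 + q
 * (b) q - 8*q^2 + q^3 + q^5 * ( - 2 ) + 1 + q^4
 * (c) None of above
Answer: c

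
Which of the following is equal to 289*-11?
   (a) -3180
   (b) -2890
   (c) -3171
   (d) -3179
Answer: d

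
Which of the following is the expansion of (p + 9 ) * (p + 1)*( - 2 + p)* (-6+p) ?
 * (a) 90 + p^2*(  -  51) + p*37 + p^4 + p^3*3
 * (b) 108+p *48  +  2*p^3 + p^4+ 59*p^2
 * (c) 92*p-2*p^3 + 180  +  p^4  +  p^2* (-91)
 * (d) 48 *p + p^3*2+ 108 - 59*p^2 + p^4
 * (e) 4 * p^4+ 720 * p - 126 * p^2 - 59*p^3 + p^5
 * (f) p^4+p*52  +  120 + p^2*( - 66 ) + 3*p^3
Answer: d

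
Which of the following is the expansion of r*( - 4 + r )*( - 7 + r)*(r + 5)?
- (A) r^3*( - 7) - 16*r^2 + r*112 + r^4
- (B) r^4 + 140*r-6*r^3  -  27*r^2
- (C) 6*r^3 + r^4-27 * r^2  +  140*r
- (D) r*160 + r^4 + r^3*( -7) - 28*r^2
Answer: B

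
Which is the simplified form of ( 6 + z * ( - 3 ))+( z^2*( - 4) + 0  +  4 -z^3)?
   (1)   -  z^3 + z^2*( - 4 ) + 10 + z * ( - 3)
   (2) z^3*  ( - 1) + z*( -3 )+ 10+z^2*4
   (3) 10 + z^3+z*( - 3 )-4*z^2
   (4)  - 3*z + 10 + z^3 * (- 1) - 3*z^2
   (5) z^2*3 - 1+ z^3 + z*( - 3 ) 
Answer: 1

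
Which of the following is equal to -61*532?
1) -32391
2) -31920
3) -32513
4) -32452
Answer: 4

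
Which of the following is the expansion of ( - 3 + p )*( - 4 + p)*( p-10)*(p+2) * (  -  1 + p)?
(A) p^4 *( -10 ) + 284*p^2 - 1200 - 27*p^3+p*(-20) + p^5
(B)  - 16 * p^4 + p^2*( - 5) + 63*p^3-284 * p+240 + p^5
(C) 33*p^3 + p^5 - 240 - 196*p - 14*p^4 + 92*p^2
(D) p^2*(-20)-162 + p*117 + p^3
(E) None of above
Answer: E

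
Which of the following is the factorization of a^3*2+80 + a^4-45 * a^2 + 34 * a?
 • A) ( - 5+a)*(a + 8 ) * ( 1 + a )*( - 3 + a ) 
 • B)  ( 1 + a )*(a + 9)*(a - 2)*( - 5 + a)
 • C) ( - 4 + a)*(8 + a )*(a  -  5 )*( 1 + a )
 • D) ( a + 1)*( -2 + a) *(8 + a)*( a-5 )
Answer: D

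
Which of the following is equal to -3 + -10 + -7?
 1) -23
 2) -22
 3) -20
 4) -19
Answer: 3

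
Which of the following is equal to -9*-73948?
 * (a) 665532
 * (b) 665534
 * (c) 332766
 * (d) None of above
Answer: a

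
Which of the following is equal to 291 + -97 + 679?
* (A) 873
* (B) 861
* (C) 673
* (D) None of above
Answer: A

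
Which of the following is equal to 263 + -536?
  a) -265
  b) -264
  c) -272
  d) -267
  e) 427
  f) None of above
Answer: f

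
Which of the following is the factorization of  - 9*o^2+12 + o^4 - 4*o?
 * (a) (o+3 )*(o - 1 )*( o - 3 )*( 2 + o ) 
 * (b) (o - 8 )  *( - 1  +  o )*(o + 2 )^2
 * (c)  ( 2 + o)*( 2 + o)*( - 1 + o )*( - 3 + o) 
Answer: c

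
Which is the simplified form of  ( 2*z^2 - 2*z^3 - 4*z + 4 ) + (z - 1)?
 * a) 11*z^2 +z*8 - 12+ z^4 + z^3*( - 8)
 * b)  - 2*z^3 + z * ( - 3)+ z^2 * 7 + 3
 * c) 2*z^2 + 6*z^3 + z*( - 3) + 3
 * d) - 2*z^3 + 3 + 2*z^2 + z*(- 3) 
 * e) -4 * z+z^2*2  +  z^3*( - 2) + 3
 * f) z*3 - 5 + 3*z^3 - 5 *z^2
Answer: d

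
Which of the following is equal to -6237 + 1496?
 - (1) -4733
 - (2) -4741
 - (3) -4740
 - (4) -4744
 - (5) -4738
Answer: 2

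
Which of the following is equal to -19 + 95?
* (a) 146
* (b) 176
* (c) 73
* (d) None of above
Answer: d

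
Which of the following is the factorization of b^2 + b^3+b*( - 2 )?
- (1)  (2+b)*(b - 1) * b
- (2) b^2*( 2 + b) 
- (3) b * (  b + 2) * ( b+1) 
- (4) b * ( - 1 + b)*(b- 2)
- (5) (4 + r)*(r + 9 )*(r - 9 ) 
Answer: 1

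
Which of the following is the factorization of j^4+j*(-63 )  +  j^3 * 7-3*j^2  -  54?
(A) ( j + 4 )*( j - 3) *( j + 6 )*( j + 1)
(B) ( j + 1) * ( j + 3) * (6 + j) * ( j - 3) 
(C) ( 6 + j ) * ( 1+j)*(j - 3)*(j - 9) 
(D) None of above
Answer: B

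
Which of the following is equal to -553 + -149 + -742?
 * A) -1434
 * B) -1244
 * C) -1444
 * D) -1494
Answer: C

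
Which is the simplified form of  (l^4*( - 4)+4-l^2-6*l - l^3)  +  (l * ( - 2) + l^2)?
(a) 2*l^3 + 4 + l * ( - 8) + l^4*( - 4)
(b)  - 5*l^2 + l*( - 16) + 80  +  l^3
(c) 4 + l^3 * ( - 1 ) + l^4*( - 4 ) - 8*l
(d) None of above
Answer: c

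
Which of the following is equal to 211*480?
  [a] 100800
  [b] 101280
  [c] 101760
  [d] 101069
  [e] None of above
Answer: b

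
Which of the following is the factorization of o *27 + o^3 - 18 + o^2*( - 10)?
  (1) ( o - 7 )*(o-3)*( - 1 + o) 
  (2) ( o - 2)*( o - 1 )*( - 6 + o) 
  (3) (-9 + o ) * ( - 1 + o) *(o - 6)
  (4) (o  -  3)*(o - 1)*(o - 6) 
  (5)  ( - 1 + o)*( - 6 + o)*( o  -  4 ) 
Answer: 4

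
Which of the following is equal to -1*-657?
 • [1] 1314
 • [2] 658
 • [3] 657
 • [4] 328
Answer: 3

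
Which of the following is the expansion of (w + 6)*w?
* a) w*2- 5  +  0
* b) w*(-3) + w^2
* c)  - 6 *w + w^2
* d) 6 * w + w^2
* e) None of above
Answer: d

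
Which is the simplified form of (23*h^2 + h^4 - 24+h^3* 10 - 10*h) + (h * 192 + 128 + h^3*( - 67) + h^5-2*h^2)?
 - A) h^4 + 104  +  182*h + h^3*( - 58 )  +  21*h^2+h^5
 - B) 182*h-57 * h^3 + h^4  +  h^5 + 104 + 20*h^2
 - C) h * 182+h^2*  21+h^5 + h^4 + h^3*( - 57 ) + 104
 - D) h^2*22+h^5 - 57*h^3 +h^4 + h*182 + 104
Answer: C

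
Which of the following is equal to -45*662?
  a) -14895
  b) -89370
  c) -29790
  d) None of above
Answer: c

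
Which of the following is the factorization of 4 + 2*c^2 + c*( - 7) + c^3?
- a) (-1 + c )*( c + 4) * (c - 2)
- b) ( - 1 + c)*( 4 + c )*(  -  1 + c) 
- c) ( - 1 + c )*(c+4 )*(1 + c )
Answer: b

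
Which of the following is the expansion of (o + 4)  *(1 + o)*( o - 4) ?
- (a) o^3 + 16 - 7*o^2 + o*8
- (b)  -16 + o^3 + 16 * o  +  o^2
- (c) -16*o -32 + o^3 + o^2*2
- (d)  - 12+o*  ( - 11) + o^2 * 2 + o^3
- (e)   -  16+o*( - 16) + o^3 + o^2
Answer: e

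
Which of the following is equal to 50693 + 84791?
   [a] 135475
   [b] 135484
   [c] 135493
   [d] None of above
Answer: b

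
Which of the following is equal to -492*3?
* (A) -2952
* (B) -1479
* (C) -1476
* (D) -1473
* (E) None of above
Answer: C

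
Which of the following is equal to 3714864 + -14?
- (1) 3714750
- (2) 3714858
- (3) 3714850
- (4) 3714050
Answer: 3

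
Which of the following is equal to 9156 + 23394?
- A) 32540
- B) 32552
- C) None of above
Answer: C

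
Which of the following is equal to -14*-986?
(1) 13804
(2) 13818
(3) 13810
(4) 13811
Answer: 1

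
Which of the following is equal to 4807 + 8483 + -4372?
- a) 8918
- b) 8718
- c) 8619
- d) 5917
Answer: a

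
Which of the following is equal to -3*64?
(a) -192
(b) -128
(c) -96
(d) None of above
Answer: a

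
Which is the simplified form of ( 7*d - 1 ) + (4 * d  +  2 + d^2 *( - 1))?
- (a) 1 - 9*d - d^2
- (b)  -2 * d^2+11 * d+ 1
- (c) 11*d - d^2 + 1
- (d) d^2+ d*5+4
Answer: c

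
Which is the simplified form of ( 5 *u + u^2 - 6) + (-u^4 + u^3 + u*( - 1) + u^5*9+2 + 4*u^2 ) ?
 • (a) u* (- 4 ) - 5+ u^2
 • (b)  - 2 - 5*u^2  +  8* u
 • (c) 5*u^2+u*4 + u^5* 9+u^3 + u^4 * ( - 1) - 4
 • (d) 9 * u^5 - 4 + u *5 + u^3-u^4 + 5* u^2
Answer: c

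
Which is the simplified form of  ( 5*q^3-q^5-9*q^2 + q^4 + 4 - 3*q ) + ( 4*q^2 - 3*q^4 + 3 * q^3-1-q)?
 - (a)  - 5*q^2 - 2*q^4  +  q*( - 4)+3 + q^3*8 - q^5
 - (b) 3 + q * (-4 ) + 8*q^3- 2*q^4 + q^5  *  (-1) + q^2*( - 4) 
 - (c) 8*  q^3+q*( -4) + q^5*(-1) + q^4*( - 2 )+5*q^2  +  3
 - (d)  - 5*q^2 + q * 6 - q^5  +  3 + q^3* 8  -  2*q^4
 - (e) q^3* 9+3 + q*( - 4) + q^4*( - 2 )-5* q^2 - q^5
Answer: a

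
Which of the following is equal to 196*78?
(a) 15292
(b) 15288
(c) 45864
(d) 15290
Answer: b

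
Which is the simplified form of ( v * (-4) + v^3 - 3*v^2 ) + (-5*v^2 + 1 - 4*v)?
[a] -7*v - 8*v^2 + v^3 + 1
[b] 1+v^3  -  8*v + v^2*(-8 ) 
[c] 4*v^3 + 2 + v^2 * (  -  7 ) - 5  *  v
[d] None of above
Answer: b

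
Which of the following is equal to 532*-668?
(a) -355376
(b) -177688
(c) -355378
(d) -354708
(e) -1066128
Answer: a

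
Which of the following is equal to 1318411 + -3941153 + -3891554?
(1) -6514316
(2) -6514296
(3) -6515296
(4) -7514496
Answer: 2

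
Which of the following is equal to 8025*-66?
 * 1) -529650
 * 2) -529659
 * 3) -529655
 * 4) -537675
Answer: 1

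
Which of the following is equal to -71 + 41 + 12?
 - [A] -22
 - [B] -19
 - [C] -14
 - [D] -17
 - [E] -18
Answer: E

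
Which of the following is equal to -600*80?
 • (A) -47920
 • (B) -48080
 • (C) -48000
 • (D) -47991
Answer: C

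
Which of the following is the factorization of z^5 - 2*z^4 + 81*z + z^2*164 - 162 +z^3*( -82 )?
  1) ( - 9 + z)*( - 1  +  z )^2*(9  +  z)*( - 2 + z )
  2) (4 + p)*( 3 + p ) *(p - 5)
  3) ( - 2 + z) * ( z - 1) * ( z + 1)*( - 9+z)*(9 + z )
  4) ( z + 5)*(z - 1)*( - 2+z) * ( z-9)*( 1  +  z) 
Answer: 3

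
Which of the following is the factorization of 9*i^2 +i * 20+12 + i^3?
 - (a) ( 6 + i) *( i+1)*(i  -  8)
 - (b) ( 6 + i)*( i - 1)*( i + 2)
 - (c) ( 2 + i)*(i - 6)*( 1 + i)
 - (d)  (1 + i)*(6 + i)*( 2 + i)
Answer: d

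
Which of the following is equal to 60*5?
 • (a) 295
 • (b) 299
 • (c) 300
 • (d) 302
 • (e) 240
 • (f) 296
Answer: c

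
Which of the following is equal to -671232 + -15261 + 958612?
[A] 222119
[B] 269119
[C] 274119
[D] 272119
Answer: D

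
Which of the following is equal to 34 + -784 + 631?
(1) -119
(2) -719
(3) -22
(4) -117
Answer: 1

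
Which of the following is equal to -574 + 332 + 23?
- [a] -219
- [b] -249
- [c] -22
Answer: a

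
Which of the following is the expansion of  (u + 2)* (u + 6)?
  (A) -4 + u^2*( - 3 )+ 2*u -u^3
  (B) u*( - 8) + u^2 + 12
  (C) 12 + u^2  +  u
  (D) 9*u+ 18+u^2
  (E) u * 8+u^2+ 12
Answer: E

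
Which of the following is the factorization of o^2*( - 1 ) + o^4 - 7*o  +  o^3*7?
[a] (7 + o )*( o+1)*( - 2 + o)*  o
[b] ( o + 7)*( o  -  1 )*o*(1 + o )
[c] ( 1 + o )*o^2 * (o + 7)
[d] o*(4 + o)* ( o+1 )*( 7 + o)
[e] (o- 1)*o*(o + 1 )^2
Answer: b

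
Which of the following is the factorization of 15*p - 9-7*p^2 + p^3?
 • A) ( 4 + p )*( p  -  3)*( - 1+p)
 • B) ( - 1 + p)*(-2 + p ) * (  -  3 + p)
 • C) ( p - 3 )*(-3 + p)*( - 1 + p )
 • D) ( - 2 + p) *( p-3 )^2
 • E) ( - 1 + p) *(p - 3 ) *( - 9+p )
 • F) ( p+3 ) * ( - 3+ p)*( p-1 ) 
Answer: C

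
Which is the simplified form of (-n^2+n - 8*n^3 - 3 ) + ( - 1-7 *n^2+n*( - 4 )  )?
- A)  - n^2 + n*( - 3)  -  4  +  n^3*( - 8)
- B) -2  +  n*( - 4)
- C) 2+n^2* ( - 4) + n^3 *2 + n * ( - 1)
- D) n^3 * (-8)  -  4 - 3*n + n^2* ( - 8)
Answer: D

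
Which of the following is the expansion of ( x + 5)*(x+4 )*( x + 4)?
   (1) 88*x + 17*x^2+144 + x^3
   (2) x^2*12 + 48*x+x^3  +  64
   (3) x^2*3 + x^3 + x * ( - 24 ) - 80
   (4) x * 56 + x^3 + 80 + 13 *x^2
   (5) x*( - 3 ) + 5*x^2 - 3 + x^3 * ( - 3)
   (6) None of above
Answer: 4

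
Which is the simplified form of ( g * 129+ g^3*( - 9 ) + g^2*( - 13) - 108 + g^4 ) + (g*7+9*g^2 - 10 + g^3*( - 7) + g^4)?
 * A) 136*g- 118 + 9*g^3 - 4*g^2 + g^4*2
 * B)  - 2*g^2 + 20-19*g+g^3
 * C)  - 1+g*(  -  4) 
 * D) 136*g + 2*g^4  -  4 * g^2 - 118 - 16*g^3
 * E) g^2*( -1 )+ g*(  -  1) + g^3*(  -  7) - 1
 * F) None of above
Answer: D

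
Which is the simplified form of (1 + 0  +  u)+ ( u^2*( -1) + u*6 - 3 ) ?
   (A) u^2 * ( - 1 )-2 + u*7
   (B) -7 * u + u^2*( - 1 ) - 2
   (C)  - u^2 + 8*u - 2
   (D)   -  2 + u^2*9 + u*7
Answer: A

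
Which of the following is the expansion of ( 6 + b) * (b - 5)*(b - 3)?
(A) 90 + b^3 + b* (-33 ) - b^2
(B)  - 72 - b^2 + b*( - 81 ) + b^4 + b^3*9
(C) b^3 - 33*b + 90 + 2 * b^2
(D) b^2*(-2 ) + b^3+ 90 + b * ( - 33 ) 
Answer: D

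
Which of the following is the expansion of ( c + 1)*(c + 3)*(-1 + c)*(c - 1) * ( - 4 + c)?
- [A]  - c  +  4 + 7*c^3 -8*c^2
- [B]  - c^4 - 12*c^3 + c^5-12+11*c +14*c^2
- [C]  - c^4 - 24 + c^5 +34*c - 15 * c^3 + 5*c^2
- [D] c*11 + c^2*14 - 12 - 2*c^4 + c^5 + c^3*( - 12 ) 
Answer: D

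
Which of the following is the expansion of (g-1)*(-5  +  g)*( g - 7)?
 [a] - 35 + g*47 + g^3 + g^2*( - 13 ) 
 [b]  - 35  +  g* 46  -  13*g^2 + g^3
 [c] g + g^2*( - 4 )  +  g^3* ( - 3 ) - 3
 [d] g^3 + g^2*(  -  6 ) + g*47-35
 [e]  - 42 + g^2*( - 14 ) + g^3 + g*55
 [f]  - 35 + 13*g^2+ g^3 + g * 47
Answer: a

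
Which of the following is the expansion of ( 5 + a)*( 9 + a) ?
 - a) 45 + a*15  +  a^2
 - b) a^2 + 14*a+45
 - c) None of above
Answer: b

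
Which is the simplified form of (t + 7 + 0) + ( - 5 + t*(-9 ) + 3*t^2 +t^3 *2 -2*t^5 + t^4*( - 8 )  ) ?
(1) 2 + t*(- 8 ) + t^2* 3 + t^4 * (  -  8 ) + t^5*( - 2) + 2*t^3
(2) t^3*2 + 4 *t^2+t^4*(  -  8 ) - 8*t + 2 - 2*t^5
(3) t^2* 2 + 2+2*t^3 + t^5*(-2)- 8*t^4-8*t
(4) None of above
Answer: 1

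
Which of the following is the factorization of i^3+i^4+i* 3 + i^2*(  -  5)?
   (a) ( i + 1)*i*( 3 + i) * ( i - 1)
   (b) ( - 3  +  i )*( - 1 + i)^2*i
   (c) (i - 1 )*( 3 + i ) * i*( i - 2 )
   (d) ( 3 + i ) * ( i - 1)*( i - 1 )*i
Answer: d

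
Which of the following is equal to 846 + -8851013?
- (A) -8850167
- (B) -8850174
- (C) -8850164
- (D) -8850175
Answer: A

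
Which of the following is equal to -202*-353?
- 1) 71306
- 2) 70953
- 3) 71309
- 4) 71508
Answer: 1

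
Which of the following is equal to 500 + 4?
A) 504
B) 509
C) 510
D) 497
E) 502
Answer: A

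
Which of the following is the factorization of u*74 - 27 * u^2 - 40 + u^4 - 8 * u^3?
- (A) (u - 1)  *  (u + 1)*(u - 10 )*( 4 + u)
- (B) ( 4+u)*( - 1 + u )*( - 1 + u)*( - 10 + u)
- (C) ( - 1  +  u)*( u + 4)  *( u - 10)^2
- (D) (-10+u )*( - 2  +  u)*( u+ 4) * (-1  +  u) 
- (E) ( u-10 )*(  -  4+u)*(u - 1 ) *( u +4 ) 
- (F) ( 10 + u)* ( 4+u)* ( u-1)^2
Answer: B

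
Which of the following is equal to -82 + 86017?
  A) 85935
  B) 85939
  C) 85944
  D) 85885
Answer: A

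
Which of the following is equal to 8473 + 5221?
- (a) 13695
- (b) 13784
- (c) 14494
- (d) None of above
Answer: d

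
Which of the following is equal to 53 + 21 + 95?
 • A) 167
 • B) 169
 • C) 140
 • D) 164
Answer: B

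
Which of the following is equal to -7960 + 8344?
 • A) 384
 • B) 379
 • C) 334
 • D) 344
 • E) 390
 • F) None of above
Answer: A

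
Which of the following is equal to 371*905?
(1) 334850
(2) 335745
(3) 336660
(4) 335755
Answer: 4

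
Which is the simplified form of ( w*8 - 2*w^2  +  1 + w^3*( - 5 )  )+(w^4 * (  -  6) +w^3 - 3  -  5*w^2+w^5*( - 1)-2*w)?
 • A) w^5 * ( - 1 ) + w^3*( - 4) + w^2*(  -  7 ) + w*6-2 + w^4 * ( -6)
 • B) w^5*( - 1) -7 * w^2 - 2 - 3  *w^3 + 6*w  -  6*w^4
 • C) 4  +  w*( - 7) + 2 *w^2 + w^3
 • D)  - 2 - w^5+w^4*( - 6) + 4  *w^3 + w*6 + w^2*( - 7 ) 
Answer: A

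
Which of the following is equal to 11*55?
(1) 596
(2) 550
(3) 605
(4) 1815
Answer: 3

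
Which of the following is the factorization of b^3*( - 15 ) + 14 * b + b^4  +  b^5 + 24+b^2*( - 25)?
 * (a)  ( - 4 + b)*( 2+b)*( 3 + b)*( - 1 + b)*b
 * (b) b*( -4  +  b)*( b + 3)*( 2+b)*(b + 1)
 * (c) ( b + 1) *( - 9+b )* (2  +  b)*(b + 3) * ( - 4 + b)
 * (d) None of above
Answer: d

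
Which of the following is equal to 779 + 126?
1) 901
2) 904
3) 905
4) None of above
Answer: 3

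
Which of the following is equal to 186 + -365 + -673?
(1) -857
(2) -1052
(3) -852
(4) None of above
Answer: 3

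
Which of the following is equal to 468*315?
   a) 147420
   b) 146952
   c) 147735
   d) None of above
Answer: a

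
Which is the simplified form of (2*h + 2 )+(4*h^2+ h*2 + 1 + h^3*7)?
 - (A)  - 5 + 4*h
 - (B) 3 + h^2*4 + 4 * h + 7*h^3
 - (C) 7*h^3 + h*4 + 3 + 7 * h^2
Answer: B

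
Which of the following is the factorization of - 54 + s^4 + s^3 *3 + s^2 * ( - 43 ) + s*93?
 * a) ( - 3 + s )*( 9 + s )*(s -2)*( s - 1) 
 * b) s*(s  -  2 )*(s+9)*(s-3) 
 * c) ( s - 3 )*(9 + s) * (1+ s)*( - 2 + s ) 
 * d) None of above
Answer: a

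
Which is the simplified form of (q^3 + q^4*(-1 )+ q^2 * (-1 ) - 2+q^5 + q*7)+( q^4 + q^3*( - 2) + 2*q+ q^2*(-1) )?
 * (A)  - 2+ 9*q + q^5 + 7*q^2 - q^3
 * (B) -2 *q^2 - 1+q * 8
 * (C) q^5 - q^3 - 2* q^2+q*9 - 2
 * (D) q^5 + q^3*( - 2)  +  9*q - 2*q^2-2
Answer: C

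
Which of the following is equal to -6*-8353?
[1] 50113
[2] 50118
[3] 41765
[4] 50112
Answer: 2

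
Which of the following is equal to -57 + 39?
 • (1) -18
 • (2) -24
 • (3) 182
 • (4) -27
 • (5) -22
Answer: 1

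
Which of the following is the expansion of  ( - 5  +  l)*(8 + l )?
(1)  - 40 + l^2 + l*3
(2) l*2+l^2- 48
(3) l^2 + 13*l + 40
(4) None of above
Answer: 1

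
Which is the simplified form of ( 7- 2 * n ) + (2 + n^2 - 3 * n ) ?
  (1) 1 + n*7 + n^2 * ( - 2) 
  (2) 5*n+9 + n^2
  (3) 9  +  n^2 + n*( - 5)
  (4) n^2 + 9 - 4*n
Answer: 3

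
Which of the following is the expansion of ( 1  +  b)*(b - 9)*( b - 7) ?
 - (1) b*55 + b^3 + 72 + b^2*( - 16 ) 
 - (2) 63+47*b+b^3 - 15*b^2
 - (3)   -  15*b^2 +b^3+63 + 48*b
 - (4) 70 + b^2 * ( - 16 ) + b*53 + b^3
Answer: 2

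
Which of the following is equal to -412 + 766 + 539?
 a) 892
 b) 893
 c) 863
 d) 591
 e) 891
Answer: b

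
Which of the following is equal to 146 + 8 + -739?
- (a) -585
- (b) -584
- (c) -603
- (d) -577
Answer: a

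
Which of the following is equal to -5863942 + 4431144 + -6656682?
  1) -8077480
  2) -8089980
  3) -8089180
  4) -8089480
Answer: 4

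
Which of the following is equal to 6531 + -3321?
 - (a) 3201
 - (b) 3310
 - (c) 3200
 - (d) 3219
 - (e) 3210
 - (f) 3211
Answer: e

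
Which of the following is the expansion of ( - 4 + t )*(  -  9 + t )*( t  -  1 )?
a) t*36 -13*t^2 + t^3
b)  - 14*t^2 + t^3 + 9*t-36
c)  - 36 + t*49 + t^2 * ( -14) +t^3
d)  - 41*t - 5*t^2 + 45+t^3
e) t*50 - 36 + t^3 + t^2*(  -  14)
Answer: c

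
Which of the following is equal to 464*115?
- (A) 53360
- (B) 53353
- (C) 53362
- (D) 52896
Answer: A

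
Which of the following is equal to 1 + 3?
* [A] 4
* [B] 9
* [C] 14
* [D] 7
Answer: A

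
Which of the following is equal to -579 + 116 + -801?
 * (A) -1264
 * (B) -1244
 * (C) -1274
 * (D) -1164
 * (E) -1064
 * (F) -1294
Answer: A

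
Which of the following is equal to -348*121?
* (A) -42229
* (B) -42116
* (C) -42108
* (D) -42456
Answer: C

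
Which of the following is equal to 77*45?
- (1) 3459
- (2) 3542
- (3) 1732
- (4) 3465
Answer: 4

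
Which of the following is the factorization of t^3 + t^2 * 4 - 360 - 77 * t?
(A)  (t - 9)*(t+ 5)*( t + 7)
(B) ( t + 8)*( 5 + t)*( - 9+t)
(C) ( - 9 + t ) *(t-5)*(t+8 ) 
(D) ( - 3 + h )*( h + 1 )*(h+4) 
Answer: B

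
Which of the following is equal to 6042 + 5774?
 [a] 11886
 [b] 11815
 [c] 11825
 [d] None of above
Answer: d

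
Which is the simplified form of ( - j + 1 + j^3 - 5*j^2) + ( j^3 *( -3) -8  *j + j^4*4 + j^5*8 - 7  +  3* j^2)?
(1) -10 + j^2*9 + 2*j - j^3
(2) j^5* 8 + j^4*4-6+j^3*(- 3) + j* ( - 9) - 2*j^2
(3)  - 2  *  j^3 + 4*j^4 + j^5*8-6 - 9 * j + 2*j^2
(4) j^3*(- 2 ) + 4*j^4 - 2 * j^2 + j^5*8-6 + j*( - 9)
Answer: 4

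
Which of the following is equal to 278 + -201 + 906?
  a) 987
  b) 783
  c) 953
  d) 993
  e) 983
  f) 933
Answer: e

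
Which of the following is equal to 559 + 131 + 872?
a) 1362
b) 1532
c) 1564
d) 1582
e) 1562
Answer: e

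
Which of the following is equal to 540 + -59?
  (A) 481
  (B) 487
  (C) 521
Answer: A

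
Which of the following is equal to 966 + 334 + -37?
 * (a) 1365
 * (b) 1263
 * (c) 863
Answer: b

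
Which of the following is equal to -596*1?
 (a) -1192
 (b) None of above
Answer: b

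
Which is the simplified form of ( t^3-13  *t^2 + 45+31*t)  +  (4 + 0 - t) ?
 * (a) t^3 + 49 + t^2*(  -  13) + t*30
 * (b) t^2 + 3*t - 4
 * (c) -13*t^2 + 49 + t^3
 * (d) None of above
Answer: a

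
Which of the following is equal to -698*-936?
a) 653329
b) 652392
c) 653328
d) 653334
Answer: c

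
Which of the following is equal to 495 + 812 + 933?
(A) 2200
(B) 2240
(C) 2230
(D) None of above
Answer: B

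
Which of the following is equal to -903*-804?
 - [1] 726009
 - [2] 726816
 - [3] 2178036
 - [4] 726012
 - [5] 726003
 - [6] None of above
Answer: 4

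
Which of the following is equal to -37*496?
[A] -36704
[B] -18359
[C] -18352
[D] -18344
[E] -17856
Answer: C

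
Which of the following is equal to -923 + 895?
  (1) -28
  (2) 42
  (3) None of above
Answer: 1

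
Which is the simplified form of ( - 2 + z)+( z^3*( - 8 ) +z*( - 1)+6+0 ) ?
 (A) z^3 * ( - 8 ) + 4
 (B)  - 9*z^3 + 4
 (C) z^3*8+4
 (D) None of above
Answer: A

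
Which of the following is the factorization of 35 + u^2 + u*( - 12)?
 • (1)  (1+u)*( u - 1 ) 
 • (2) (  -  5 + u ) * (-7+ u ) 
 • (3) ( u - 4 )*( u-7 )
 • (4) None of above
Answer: 2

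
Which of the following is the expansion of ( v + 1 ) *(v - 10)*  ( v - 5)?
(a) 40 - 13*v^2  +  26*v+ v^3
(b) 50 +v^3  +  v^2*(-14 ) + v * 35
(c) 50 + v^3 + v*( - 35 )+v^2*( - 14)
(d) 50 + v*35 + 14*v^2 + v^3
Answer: b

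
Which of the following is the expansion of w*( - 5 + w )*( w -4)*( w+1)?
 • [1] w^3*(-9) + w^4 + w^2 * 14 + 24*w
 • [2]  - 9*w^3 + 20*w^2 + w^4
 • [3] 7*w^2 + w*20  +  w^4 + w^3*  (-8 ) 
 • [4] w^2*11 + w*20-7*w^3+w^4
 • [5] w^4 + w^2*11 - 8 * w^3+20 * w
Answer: 5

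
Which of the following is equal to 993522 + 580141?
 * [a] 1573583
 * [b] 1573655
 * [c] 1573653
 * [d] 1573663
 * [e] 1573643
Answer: d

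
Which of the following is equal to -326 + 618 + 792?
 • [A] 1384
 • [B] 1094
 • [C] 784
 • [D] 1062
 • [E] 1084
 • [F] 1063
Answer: E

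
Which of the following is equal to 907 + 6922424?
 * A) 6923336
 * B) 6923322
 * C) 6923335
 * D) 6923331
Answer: D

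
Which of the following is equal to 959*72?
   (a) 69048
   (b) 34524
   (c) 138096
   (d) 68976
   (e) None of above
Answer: a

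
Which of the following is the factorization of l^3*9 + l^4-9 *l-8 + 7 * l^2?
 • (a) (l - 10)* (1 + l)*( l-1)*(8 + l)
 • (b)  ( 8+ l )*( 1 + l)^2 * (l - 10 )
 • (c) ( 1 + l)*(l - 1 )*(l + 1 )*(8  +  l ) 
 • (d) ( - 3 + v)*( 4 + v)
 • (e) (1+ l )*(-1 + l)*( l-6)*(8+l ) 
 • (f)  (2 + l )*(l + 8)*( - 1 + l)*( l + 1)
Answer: c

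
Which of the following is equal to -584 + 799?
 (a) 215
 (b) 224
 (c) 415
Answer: a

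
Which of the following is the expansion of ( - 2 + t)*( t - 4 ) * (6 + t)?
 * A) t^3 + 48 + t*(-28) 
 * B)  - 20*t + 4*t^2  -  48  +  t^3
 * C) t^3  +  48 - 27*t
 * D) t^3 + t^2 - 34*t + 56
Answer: A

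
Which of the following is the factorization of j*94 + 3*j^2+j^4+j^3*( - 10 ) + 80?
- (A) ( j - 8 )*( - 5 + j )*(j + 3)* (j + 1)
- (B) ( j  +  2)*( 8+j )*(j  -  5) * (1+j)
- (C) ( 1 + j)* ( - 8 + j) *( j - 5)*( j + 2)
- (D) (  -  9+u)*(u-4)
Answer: C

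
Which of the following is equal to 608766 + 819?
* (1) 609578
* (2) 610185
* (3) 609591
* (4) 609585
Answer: 4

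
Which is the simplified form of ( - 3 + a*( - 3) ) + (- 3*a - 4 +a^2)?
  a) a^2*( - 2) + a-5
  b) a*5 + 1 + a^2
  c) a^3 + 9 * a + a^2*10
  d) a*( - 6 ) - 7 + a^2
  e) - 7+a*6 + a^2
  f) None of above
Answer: d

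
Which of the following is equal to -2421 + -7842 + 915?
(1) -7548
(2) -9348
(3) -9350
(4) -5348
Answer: 2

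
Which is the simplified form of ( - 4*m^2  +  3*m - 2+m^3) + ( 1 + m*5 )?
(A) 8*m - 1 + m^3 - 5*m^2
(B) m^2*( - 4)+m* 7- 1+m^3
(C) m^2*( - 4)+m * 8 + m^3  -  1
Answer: C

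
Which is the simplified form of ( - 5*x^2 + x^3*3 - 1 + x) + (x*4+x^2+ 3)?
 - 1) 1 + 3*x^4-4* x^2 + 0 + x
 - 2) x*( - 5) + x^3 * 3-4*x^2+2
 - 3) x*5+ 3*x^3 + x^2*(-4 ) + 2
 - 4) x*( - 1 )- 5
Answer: 3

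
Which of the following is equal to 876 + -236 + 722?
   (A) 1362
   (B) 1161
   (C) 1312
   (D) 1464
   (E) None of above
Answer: A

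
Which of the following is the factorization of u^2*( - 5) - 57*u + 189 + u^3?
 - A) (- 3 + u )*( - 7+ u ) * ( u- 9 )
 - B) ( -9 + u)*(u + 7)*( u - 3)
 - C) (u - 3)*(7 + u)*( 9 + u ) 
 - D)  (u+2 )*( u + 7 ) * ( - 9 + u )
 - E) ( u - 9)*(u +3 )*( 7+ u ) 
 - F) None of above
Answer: B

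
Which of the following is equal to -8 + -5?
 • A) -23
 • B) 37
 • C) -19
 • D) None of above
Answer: D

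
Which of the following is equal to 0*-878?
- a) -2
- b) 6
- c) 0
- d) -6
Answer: c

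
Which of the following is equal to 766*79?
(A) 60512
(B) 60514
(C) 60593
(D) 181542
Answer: B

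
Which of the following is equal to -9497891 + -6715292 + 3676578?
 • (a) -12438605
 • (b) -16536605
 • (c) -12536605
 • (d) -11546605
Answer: c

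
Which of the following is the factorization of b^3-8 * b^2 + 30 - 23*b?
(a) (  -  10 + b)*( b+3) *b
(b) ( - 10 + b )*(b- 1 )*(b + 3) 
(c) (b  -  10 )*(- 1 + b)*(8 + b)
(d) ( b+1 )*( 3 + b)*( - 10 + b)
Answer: b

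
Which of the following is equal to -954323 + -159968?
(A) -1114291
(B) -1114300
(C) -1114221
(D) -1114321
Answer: A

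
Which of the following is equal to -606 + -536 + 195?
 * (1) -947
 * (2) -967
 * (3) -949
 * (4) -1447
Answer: 1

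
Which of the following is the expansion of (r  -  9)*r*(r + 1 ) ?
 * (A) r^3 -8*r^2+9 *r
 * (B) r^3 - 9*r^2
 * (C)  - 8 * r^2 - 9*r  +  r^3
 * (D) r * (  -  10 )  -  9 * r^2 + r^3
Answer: C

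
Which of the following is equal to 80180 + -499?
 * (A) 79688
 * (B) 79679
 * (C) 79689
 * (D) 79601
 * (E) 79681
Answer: E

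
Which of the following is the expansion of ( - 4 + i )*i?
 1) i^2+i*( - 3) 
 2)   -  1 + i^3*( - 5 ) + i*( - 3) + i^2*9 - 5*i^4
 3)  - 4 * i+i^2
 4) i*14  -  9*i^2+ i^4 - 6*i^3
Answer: 3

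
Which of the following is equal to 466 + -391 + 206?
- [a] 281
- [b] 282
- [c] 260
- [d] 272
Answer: a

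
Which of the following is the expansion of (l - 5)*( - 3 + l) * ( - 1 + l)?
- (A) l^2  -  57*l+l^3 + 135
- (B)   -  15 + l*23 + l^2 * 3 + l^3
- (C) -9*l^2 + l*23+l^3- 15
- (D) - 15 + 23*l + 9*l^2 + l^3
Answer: C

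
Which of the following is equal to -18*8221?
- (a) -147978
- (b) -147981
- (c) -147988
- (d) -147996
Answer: a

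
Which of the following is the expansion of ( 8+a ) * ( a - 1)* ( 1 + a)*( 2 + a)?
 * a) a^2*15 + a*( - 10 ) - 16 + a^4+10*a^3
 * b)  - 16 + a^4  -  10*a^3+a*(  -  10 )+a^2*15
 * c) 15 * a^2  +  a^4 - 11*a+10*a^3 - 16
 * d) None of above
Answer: a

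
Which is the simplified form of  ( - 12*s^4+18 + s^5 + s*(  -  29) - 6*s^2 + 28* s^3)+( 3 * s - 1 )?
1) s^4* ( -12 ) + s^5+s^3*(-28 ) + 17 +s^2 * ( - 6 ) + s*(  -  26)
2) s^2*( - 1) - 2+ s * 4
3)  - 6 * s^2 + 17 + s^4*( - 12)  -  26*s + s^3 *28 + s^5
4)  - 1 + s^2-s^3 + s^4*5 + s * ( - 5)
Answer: 3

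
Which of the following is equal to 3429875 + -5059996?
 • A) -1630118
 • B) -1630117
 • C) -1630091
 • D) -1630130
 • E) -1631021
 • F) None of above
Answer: F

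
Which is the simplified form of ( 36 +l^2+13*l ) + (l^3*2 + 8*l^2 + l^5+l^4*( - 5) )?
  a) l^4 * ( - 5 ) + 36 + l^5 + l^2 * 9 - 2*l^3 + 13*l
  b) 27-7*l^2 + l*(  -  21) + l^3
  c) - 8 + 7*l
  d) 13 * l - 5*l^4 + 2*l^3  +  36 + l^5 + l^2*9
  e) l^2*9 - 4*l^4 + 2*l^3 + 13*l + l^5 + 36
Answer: d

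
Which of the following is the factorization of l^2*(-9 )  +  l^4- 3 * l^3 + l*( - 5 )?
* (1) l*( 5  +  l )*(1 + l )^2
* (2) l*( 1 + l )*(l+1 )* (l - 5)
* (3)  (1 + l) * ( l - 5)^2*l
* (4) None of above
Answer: 2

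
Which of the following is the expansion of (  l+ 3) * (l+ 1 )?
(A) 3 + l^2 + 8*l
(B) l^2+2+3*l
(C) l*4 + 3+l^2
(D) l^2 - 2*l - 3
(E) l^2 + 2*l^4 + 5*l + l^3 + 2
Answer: C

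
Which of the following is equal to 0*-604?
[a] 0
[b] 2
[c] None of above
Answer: a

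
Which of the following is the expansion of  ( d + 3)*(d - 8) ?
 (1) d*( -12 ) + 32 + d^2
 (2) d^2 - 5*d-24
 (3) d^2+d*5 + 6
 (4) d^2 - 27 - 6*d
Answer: 2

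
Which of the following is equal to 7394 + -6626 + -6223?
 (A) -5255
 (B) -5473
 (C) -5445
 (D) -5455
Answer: D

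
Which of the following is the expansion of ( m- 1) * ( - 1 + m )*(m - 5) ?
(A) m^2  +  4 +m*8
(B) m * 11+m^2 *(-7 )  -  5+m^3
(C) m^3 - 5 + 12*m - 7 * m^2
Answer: B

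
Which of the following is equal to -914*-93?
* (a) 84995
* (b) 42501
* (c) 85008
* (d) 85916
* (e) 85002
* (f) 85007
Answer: e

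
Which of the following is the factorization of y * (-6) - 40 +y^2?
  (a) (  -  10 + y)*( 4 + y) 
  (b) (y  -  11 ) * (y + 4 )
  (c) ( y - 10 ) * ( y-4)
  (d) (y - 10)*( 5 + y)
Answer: a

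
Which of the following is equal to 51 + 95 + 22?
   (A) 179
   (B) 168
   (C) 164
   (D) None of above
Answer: B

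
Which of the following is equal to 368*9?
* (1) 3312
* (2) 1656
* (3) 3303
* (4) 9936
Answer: 1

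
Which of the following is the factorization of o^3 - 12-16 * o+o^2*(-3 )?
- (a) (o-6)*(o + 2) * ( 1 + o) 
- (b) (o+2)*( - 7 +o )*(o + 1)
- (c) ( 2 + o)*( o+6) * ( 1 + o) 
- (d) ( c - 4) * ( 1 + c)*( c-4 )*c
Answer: a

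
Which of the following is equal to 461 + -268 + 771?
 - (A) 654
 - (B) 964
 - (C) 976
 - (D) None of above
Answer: B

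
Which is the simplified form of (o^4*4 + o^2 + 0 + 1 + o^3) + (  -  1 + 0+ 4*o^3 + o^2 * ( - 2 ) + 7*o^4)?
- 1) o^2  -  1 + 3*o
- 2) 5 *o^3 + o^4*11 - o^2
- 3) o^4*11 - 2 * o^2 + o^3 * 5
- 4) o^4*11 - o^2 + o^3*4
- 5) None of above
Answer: 2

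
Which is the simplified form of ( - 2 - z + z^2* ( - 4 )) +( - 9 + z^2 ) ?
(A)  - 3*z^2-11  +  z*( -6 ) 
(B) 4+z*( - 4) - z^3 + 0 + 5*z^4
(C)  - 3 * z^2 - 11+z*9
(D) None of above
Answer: D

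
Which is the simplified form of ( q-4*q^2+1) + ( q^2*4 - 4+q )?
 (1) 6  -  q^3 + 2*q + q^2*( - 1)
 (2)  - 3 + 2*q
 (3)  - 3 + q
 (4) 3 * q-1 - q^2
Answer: 2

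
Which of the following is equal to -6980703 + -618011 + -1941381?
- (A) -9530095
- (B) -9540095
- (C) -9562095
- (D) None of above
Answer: B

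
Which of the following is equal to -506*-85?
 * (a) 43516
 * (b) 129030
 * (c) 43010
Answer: c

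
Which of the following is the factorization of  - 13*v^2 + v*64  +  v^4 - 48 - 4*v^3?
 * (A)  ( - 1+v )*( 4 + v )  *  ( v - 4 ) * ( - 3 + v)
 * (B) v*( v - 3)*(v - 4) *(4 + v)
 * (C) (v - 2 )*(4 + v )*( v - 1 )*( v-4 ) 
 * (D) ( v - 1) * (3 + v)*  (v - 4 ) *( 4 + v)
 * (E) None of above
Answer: A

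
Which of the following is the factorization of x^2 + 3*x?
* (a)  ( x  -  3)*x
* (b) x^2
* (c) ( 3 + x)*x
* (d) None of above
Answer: c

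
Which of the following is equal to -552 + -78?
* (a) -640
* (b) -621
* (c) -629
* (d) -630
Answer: d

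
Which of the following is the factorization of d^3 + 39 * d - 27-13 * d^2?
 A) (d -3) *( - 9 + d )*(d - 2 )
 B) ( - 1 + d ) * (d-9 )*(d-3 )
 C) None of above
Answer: B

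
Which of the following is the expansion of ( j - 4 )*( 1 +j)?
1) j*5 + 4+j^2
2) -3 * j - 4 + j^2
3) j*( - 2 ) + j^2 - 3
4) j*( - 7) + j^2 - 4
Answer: 2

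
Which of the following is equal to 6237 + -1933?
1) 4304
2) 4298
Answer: 1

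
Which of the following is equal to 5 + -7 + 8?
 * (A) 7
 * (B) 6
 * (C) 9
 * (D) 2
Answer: B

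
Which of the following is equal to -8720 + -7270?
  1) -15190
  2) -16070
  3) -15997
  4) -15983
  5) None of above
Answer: 5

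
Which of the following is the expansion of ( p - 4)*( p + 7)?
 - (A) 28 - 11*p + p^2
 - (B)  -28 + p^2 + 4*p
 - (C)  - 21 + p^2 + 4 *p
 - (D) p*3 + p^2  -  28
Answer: D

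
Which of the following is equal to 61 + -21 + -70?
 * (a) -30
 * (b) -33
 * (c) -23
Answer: a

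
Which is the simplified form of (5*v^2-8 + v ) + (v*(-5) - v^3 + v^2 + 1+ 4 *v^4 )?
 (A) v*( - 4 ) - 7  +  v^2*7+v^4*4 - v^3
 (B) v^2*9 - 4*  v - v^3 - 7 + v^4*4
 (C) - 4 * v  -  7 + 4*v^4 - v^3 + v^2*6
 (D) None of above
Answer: C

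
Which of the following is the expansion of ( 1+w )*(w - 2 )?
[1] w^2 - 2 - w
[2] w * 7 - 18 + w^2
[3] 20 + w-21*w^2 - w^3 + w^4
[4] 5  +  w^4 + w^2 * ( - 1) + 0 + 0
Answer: 1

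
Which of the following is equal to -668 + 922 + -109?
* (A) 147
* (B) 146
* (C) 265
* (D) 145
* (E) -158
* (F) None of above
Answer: D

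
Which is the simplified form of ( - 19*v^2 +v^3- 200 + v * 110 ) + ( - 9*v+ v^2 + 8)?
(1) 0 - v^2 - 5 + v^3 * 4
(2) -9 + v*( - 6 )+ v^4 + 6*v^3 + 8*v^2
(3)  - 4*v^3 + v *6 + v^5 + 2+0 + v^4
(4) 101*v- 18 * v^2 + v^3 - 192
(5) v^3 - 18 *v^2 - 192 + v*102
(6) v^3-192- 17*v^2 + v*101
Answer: 4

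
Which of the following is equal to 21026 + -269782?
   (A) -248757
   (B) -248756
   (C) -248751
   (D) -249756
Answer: B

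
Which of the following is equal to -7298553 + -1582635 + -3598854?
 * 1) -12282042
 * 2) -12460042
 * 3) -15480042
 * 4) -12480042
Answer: 4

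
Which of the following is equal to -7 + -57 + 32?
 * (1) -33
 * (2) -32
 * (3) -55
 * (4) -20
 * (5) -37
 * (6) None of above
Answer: 2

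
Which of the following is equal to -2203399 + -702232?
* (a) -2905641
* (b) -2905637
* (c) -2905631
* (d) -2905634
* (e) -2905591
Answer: c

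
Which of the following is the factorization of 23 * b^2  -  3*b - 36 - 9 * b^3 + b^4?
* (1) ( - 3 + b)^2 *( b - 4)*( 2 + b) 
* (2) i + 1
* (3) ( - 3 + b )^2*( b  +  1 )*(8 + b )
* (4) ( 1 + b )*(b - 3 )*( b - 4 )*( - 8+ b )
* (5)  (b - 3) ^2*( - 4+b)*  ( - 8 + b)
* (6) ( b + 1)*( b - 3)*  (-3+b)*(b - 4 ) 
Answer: 6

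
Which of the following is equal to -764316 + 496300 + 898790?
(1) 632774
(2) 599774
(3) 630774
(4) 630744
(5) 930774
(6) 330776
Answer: 3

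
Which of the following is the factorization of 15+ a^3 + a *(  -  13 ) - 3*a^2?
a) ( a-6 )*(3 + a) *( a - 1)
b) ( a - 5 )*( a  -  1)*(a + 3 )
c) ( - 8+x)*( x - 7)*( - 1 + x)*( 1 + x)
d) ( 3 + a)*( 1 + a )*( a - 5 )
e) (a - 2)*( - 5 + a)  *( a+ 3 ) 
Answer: b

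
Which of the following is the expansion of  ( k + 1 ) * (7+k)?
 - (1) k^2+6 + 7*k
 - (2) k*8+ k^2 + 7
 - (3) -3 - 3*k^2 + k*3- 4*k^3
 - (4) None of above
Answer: 2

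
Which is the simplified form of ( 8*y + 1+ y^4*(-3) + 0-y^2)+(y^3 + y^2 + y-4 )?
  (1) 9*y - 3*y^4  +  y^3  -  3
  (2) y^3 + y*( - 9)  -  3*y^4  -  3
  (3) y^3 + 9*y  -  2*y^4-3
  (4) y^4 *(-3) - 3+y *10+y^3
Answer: 1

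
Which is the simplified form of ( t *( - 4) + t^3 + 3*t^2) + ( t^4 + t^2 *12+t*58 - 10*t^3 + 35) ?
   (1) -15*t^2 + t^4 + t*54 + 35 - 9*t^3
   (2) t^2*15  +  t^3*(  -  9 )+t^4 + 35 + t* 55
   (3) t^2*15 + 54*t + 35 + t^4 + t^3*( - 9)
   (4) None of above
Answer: 3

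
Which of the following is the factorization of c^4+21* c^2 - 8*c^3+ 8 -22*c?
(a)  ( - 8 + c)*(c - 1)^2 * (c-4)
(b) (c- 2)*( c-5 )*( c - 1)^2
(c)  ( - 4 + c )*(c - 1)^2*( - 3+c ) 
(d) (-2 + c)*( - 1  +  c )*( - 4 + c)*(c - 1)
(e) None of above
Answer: d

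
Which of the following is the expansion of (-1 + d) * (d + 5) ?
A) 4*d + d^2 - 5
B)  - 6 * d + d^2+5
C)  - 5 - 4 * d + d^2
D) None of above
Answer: A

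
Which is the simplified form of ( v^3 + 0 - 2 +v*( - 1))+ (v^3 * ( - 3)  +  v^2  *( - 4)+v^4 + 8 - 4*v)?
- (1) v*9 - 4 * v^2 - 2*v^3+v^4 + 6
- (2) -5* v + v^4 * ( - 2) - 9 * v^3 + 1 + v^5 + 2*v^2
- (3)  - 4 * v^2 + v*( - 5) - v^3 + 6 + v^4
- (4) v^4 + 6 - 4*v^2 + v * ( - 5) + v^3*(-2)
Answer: 4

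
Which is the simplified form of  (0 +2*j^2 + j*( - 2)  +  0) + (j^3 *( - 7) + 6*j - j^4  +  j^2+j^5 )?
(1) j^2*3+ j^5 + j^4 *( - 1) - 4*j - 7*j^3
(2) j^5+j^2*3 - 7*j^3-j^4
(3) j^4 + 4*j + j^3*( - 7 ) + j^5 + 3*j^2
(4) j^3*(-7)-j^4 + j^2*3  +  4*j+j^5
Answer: 4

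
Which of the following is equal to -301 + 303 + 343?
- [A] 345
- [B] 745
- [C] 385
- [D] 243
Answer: A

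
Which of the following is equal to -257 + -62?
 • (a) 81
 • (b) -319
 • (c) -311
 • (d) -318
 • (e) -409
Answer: b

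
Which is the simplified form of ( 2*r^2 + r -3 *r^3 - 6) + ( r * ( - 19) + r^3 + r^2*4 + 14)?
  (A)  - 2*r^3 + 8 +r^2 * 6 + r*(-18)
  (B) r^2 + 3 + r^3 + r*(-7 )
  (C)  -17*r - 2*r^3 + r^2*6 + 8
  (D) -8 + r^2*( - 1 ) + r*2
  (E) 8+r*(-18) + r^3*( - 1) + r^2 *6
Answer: A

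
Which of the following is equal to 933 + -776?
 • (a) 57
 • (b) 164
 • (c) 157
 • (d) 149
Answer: c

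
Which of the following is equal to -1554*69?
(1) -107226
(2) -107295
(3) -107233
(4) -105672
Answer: 1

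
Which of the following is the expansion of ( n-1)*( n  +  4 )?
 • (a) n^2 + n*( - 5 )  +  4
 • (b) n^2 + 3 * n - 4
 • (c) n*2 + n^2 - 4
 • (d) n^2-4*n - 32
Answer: b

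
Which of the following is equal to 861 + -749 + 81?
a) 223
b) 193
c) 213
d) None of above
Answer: b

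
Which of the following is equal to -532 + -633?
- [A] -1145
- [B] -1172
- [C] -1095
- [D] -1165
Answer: D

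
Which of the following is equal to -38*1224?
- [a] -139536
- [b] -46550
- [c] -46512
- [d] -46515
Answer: c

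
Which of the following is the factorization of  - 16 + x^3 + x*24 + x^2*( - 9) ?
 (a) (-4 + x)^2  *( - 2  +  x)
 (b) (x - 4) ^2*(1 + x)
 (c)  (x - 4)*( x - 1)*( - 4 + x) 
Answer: c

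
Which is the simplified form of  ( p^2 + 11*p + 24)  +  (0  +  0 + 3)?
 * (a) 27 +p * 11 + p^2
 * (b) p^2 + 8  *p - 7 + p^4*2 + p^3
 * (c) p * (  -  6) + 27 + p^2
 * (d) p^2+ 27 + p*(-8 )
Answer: a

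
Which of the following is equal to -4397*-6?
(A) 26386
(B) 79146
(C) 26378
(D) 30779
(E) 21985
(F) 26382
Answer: F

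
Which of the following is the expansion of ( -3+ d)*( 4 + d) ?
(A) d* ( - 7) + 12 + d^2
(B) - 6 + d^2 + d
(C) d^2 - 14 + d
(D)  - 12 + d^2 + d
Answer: D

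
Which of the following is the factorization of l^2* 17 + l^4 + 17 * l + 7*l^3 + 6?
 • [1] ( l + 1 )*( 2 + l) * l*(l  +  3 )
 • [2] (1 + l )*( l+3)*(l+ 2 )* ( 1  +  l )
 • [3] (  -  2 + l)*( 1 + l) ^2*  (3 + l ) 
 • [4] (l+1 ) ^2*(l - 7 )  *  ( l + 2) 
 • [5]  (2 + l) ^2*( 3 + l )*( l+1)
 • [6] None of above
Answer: 2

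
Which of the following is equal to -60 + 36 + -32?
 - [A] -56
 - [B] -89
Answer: A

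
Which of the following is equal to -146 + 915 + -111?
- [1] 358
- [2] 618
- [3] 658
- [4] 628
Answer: 3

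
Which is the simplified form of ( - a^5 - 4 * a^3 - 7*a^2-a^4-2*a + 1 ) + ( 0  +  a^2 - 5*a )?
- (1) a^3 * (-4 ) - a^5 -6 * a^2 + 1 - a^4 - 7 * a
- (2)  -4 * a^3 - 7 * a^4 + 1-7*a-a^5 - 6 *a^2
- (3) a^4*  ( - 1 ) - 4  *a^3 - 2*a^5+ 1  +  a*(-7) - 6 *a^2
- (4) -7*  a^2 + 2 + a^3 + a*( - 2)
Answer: 1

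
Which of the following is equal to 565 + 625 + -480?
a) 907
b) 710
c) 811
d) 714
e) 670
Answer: b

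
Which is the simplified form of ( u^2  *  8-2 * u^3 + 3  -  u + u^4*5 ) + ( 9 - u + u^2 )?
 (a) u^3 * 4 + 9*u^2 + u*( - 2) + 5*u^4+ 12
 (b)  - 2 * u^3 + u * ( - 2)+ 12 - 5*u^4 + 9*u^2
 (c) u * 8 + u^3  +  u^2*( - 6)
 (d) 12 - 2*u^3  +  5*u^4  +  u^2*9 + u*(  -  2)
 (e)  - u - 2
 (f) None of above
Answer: d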